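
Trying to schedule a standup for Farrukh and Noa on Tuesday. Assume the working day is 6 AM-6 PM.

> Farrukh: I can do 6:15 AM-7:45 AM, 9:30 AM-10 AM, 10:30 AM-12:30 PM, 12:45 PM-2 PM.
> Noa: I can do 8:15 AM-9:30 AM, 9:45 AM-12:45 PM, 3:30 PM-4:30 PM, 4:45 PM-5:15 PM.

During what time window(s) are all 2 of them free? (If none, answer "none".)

09:45-10:00, 10:30-12:30

Farrukh ∩ Noa: 09:45-10:00, 10:30-12:30.
So the common availability across everyone is 09:45-10:00, 10:30-12:30.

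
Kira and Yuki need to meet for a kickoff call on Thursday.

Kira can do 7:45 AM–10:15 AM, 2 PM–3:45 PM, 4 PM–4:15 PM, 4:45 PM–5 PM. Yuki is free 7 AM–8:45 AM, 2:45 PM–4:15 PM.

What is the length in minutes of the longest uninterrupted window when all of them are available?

Kira ∩ Yuki: 07:45-08:45, 14:45-15:45, 16:00-16:15.
Those are the intersection windows.
The longest is 07:45-08:45 at 60 minutes.

60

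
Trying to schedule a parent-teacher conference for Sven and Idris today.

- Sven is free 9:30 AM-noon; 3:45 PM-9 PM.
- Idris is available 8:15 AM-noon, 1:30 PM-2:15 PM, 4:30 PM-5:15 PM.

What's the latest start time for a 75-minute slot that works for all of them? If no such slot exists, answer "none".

Sven ∩ Idris: 09:30-12:00, 16:30-17:15.
So the common availability across everyone is 09:30-12:00, 16:30-17:15.
The last common window of at least 75 minutes is 09:30-12:00; a 75-minute meeting can start as late as 10:45 and still end by 12:00.

10:45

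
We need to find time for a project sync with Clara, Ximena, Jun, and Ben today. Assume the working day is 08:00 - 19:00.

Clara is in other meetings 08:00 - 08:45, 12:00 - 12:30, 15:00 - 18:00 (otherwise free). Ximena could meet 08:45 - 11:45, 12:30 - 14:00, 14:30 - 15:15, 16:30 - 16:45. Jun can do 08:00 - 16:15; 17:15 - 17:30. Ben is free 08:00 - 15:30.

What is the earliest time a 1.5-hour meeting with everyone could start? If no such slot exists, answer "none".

08:45

Clara free: 08:45-12:00, 12:30-15:00, 18:00-19:00 (invert busy blocks within the working day).
Ximena free: 08:45-11:45, 12:30-14:00, 14:30-15:15, 16:30-16:45.
Jun free: 08:00-16:15, 17:15-17:30.
Ben free: 08:00-15:30.
Clara ∩ Ximena: 08:45-11:45, 12:30-14:00, 14:30-15:00.
Clara ∩ Ximena ∩ Jun: 08:45-11:45, 12:30-14:00, 14:30-15:00.
Clara ∩ Ximena ∩ Jun ∩ Ben: 08:45-11:45, 12:30-14:00, 14:30-15:00.
The first common window of at least 90 minutes is 08:45-11:45, so the earliest start is 08:45.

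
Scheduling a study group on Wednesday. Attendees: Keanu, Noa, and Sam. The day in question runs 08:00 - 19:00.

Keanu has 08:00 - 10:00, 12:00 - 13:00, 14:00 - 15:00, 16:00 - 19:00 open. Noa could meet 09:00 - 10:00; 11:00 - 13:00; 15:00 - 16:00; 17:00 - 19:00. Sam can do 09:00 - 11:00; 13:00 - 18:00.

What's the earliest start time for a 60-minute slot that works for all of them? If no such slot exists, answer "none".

09:00

Keanu ∩ Noa: 09:00-10:00, 12:00-13:00, 17:00-19:00.
Keanu ∩ Noa ∩ Sam: 09:00-10:00, 17:00-18:00.
Those are the intersection windows.
The first common window of at least 60 minutes is 09:00-10:00, so the earliest start is 09:00.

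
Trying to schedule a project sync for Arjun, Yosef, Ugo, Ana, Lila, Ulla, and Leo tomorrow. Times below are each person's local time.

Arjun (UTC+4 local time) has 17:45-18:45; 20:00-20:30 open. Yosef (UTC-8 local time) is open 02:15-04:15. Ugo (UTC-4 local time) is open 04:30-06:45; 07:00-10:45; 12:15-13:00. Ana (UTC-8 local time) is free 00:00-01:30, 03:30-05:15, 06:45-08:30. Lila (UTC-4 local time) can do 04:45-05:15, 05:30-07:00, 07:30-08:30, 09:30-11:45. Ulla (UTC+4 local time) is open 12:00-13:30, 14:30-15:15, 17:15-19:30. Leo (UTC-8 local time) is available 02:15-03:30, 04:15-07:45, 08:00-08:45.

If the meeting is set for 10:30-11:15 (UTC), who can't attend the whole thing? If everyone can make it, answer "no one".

Ana, Arjun, Lila, Ugo

Arjun in UTC: 13:45-14:45, 16:00-16:30 (subtract 4h to convert from UTC+4).
Yosef in UTC: 10:15-12:15 (add 8h to convert from UTC-8).
Ugo in UTC: 08:30-10:45, 11:00-14:45, 16:15-17:00 (add 4h to convert from UTC-4).
Ana in UTC: 08:00-09:30, 11:30-13:15, 14:45-16:30 (add 8h to convert from UTC-8).
Lila in UTC: 08:45-09:15, 09:30-11:00, 11:30-12:30, 13:30-15:45 (add 4h to convert from UTC-4).
Ulla in UTC: 08:00-09:30, 10:30-11:15, 13:15-15:30 (subtract 4h to convert from UTC+4).
Leo in UTC: 10:15-11:30, 12:15-15:45, 16:00-16:45 (add 8h to convert from UTC-8).
Arjun: not fully free for 10:30-11:15. Yosef: free for 10:30-11:15. Ugo: not fully free for 10:30-11:15. Ana: not fully free for 10:30-11:15. Lila: not fully free for 10:30-11:15. Ulla: free for 10:30-11:15. Leo: free for 10:30-11:15.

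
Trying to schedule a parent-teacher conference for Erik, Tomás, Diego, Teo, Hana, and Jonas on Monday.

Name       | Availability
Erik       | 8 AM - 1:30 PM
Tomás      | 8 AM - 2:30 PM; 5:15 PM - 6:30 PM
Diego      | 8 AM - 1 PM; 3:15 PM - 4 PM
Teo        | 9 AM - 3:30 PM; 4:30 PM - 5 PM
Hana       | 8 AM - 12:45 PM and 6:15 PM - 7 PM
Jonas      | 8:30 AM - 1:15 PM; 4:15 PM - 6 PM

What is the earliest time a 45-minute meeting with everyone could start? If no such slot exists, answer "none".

Erik ∩ Tomás: 08:00-13:30.
Erik ∩ Tomás ∩ Diego: 08:00-13:00.
Erik ∩ Tomás ∩ Diego ∩ Teo: 09:00-13:00.
Erik ∩ Tomás ∩ Diego ∩ Teo ∩ Hana: 09:00-12:45.
Erik ∩ Tomás ∩ Diego ∩ Teo ∩ Hana ∩ Jonas: 09:00-12:45.
So the common availability across everyone is 09:00-12:45.
The first common window of at least 45 minutes is 09:00-12:45, so the earliest start is 09:00.

09:00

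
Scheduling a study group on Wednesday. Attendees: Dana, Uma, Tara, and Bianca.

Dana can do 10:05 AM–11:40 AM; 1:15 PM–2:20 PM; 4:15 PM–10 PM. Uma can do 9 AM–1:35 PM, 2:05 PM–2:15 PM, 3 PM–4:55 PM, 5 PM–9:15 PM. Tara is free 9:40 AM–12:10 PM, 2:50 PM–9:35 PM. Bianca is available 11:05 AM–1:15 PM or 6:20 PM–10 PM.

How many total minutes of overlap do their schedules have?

210

Dana ∩ Uma: 10:05-11:40, 13:15-13:35, 14:05-14:15, 16:15-16:55, 17:00-21:15.
Dana ∩ Uma ∩ Tara: 10:05-11:40, 16:15-16:55, 17:00-21:15.
Dana ∩ Uma ∩ Tara ∩ Bianca: 11:05-11:40, 18:20-21:15.
Summing the common windows: 35 + 175 = 210 minutes.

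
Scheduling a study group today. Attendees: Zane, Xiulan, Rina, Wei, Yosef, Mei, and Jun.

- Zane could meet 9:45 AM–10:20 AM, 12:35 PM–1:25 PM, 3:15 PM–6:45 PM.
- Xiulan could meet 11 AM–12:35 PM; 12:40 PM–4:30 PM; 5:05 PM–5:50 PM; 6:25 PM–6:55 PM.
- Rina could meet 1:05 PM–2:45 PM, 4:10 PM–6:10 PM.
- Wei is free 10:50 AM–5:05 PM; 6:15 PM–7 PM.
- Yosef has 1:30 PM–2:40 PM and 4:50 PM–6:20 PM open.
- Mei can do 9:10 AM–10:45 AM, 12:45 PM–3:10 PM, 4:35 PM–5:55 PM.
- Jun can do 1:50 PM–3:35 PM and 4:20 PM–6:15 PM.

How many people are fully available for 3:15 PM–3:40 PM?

Zane, Xiulan, and Wei can make the full 15:15-15:40 slot — that's 3.

3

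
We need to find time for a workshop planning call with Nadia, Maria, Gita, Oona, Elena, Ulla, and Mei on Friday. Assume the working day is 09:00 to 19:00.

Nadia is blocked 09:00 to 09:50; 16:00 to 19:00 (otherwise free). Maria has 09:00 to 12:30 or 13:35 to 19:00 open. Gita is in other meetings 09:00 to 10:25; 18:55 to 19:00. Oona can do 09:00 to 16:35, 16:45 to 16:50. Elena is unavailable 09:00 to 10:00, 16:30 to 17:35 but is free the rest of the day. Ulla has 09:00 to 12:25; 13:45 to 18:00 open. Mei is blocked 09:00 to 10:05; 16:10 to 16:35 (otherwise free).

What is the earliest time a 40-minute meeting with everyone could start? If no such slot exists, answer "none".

10:25

Nadia free: 09:50-16:00 (invert busy blocks within the working day).
Maria free: 09:00-12:30, 13:35-19:00.
Gita free: 10:25-18:55 (invert busy blocks within the working day).
Oona free: 09:00-16:35, 16:45-16:50.
Elena free: 10:00-16:30, 17:35-19:00 (invert busy blocks within the working day).
Ulla free: 09:00-12:25, 13:45-18:00.
Mei free: 10:05-16:10, 16:35-19:00 (invert busy blocks within the working day).
Nadia ∩ Maria: 09:50-12:30, 13:35-16:00.
Nadia ∩ Maria ∩ Gita: 10:25-12:30, 13:35-16:00.
Nadia ∩ Maria ∩ Gita ∩ Oona: 10:25-12:30, 13:35-16:00.
Nadia ∩ Maria ∩ Gita ∩ Oona ∩ Elena: 10:25-12:30, 13:35-16:00.
Nadia ∩ Maria ∩ Gita ∩ Oona ∩ Elena ∩ Ulla: 10:25-12:25, 13:45-16:00.
Nadia ∩ Maria ∩ Gita ∩ Oona ∩ Elena ∩ Ulla ∩ Mei: 10:25-12:25, 13:45-16:00.
The first common window of at least 40 minutes is 10:25-12:25, so the earliest start is 10:25.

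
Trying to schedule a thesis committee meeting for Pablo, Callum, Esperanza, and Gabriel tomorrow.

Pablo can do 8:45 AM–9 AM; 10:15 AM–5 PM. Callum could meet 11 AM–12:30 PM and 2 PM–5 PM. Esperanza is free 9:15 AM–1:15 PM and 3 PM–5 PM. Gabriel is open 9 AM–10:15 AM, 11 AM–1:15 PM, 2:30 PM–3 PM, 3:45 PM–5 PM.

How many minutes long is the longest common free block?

90

Pablo ∩ Callum: 11:00-12:30, 14:00-17:00.
Pablo ∩ Callum ∩ Esperanza: 11:00-12:30, 15:00-17:00.
Pablo ∩ Callum ∩ Esperanza ∩ Gabriel: 11:00-12:30, 15:45-17:00.
The longest is 11:00-12:30 at 90 minutes.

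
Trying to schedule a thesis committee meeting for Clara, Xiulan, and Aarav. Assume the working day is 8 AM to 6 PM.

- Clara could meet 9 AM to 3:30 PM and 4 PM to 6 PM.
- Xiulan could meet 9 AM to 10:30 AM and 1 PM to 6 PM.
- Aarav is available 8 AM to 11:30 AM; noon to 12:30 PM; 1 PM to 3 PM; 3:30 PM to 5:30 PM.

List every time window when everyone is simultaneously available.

Clara ∩ Xiulan: 09:00-10:30, 13:00-15:30, 16:00-18:00.
Clara ∩ Xiulan ∩ Aarav: 09:00-10:30, 13:00-15:00, 16:00-17:30.
So the common availability across everyone is 09:00-10:30, 13:00-15:00, 16:00-17:30.

09:00-10:30, 13:00-15:00, 16:00-17:30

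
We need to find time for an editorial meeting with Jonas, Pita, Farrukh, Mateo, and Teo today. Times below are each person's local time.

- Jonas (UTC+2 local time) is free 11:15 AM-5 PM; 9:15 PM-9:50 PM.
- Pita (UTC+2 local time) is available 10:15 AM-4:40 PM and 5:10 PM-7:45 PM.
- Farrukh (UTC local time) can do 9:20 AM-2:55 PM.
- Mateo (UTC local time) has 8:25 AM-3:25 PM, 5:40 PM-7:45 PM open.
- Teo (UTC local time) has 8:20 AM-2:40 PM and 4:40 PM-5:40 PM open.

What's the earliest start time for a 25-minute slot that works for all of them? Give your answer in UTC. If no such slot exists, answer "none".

Jonas in UTC: 09:15-15:00, 19:15-19:50 (subtract 2h to convert from UTC+2).
Pita in UTC: 08:15-14:40, 15:10-17:45 (subtract 2h to convert from UTC+2).
Farrukh in UTC: 09:20-14:55.
Mateo in UTC: 08:25-15:25, 17:40-19:45.
Teo in UTC: 08:20-14:40, 16:40-17:40.
Jonas ∩ Pita: 09:15-14:40.
Jonas ∩ Pita ∩ Farrukh: 09:20-14:40.
Jonas ∩ Pita ∩ Farrukh ∩ Mateo: 09:20-14:40.
Jonas ∩ Pita ∩ Farrukh ∩ Mateo ∩ Teo: 09:20-14:40.
The first common window of at least 25 minutes is 09:20-14:40, so the earliest start is 09:20.

09:20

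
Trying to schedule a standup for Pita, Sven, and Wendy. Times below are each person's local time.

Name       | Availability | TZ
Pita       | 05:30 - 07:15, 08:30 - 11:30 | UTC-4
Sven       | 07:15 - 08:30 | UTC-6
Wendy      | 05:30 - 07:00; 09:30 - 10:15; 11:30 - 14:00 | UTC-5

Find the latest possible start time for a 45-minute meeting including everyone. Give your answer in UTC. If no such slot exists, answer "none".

Pita in UTC: 09:30-11:15, 12:30-15:30 (add 4h to convert from UTC-4).
Sven in UTC: 13:15-14:30 (add 6h to convert from UTC-6).
Wendy in UTC: 10:30-12:00, 14:30-15:15, 16:30-19:00 (add 5h to convert from UTC-5).
Pita ∩ Sven: 13:15-14:30.
Pita ∩ Sven ∩ Wendy: ∅.
There is no time when everyone is free.
No common window is at least 45 minutes long.

none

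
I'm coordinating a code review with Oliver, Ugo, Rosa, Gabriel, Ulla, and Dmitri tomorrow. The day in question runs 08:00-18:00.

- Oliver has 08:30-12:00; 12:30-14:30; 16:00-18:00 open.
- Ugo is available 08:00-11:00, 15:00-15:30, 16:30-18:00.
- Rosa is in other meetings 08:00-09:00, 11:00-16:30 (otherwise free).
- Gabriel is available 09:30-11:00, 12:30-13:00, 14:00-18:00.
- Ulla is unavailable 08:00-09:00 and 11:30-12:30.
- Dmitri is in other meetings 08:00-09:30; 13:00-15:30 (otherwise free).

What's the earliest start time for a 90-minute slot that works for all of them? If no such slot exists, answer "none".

09:30

Oliver free: 08:30-12:00, 12:30-14:30, 16:00-18:00.
Ugo free: 08:00-11:00, 15:00-15:30, 16:30-18:00.
Rosa free: 09:00-11:00, 16:30-18:00 (invert busy blocks within the working day).
Gabriel free: 09:30-11:00, 12:30-13:00, 14:00-18:00.
Ulla free: 09:00-11:30, 12:30-18:00 (invert busy blocks within the working day).
Dmitri free: 09:30-13:00, 15:30-18:00 (invert busy blocks within the working day).
Oliver ∩ Ugo: 08:30-11:00, 16:30-18:00.
Oliver ∩ Ugo ∩ Rosa: 09:00-11:00, 16:30-18:00.
Oliver ∩ Ugo ∩ Rosa ∩ Gabriel: 09:30-11:00, 16:30-18:00.
Oliver ∩ Ugo ∩ Rosa ∩ Gabriel ∩ Ulla: 09:30-11:00, 16:30-18:00.
Oliver ∩ Ugo ∩ Rosa ∩ Gabriel ∩ Ulla ∩ Dmitri: 09:30-11:00, 16:30-18:00.
So the common availability across everyone is 09:30-11:00, 16:30-18:00.
The first common window of at least 90 minutes is 09:30-11:00, so the earliest start is 09:30.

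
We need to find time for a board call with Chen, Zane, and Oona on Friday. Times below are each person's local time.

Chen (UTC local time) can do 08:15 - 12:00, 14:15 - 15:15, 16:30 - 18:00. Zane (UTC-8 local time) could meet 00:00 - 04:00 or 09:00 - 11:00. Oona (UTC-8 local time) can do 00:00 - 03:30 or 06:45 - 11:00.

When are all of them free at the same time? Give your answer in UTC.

08:15-11:30, 17:00-18:00

Chen in UTC: 08:15-12:00, 14:15-15:15, 16:30-18:00.
Zane in UTC: 08:00-12:00, 17:00-19:00 (add 8h to convert from UTC-8).
Oona in UTC: 08:00-11:30, 14:45-19:00 (add 8h to convert from UTC-8).
Chen ∩ Zane: 08:15-12:00, 17:00-18:00.
Chen ∩ Zane ∩ Oona: 08:15-11:30, 17:00-18:00.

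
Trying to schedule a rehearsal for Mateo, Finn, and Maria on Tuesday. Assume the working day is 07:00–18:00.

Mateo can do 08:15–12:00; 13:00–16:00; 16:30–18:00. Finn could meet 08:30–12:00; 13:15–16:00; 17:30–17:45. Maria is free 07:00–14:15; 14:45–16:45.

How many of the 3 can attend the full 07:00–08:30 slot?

1

Maria can make the full 07:00-08:30 slot — that's 1.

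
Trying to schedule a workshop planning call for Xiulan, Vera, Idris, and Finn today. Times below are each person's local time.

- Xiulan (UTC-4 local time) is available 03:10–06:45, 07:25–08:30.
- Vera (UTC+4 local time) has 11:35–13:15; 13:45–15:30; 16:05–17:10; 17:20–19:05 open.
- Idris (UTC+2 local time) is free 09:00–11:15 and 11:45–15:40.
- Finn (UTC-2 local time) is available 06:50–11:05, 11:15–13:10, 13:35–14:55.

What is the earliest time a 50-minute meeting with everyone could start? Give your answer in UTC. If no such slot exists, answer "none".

Xiulan in UTC: 07:10-10:45, 11:25-12:30 (add 4h to convert from UTC-4).
Vera in UTC: 07:35-09:15, 09:45-11:30, 12:05-13:10, 13:20-15:05 (subtract 4h to convert from UTC+4).
Idris in UTC: 07:00-09:15, 09:45-13:40 (subtract 2h to convert from UTC+2).
Finn in UTC: 08:50-13:05, 13:15-15:10, 15:35-16:55 (add 2h to convert from UTC-2).
Xiulan ∩ Vera: 07:35-09:15, 09:45-10:45, 11:25-11:30, 12:05-12:30.
Xiulan ∩ Vera ∩ Idris: 07:35-09:15, 09:45-10:45, 11:25-11:30, 12:05-12:30.
Xiulan ∩ Vera ∩ Idris ∩ Finn: 08:50-09:15, 09:45-10:45, 11:25-11:30, 12:05-12:30.
So the common availability across everyone is 08:50-09:15, 09:45-10:45, 11:25-11:30, 12:05-12:30.
The first common window of at least 50 minutes is 09:45-10:45, so the earliest start is 09:45.

09:45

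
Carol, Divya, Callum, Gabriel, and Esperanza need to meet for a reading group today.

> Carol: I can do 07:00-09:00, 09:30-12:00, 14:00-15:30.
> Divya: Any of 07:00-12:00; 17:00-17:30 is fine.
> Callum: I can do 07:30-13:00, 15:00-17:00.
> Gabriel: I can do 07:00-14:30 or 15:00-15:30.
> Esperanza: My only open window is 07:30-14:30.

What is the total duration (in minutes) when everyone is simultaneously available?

240

Carol ∩ Divya: 07:00-09:00, 09:30-12:00.
Carol ∩ Divya ∩ Callum: 07:30-09:00, 09:30-12:00.
Carol ∩ Divya ∩ Callum ∩ Gabriel: 07:30-09:00, 09:30-12:00.
Carol ∩ Divya ∩ Callum ∩ Gabriel ∩ Esperanza: 07:30-09:00, 09:30-12:00.
Summing the common windows: 90 + 150 = 240 minutes.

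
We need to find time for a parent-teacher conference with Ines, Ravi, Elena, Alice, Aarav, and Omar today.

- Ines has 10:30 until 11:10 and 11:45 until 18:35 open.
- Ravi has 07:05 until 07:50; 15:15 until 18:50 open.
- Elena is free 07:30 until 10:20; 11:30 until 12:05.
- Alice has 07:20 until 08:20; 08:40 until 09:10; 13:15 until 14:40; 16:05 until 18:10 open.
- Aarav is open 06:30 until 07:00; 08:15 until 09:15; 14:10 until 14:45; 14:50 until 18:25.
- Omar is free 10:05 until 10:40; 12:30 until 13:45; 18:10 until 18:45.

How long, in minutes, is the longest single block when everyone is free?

Ines ∩ Ravi: 15:15-18:35.
Ines ∩ Ravi ∩ Elena: ∅.
Ines ∩ Ravi ∩ Elena ∩ Alice: ∅.
Ines ∩ Ravi ∩ Elena ∩ Alice ∩ Aarav: ∅.
Ines ∩ Ravi ∩ Elena ∩ Alice ∩ Aarav ∩ Omar: ∅.
There is no time when everyone is free.
No common window exists, so the longest block is 0 minutes.

0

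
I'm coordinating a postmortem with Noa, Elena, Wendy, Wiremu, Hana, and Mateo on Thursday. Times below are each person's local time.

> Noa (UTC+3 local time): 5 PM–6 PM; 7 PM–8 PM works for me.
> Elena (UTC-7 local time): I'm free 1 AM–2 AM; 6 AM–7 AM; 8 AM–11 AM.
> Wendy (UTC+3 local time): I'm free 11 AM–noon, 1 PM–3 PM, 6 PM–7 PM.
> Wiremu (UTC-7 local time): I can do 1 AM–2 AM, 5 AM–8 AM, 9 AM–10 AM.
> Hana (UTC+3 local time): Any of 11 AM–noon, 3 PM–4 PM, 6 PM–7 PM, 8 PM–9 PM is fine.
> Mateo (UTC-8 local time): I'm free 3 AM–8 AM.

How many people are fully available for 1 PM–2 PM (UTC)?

Noa in UTC: 14:00-15:00, 16:00-17:00 (subtract 3h to convert from UTC+3).
Elena in UTC: 08:00-09:00, 13:00-14:00, 15:00-18:00 (add 7h to convert from UTC-7).
Wendy in UTC: 08:00-09:00, 10:00-12:00, 15:00-16:00 (subtract 3h to convert from UTC+3).
Wiremu in UTC: 08:00-09:00, 12:00-15:00, 16:00-17:00 (add 7h to convert from UTC-7).
Hana in UTC: 08:00-09:00, 12:00-13:00, 15:00-16:00, 17:00-18:00 (subtract 3h to convert from UTC+3).
Mateo in UTC: 11:00-16:00 (add 8h to convert from UTC-8).
Elena, Wiremu, and Mateo can make the full 13:00-14:00 slot — that's 3.

3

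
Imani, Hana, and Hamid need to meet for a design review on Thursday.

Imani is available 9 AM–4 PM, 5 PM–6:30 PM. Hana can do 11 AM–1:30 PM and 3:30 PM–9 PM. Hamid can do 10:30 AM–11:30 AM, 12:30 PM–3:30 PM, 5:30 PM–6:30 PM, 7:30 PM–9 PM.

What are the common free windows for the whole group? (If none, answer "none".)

11:00-11:30, 12:30-13:30, 17:30-18:30

Imani ∩ Hana: 11:00-13:30, 15:30-16:00, 17:00-18:30.
Imani ∩ Hana ∩ Hamid: 11:00-11:30, 12:30-13:30, 17:30-18:30.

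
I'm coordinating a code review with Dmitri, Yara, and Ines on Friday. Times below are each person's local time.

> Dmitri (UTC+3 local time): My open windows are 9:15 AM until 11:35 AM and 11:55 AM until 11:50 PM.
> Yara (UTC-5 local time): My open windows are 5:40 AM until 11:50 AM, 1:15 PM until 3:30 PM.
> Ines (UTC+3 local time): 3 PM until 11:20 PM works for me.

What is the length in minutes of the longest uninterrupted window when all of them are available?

290

Dmitri in UTC: 06:15-08:35, 08:55-20:50 (subtract 3h to convert from UTC+3).
Yara in UTC: 10:40-16:50, 18:15-20:30 (add 5h to convert from UTC-5).
Ines in UTC: 12:00-20:20 (subtract 3h to convert from UTC+3).
Dmitri ∩ Yara: 10:40-16:50, 18:15-20:30.
Dmitri ∩ Yara ∩ Ines: 12:00-16:50, 18:15-20:20.
Those are the intersection windows.
The longest is 12:00-16:50 at 290 minutes.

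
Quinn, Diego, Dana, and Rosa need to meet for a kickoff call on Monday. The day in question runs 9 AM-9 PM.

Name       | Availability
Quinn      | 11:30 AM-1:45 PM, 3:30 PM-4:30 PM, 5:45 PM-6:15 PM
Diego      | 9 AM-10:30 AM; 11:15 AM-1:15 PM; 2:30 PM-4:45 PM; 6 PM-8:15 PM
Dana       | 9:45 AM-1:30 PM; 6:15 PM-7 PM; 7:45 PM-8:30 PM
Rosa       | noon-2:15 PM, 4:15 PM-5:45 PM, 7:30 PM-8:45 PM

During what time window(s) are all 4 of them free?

12:00-13:15

Quinn ∩ Diego: 11:30-13:15, 15:30-16:30, 18:00-18:15.
Quinn ∩ Diego ∩ Dana: 11:30-13:15.
Quinn ∩ Diego ∩ Dana ∩ Rosa: 12:00-13:15.
So the common availability across everyone is 12:00-13:15.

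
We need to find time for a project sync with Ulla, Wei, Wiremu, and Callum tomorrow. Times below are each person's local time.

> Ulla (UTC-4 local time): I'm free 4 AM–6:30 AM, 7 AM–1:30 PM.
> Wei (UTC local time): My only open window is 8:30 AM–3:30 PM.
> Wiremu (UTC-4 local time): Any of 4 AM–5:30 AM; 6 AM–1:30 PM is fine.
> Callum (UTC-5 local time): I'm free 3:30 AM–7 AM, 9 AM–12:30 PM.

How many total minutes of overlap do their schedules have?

Ulla in UTC: 08:00-10:30, 11:00-17:30 (add 4h to convert from UTC-4).
Wei in UTC: 08:30-15:30.
Wiremu in UTC: 08:00-09:30, 10:00-17:30 (add 4h to convert from UTC-4).
Callum in UTC: 08:30-12:00, 14:00-17:30 (add 5h to convert from UTC-5).
Ulla ∩ Wei: 08:30-10:30, 11:00-15:30.
Ulla ∩ Wei ∩ Wiremu: 08:30-09:30, 10:00-10:30, 11:00-15:30.
Ulla ∩ Wei ∩ Wiremu ∩ Callum: 08:30-09:30, 10:00-10:30, 11:00-12:00, 14:00-15:30.
Summing the common windows: 60 + 30 + 60 + 90 = 240 minutes.

240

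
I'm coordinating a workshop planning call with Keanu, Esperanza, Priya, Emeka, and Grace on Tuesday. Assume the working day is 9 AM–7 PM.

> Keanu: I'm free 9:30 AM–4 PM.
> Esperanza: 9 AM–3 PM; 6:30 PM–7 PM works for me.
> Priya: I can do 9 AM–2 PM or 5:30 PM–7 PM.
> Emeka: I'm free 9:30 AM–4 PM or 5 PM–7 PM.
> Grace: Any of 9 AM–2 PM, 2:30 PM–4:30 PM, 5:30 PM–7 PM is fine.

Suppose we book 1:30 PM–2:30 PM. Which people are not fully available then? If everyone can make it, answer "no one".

Grace, Priya

Keanu: free for 13:30-14:30. Esperanza: free for 13:30-14:30. Priya: not fully free for 13:30-14:30. Emeka: free for 13:30-14:30. Grace: not fully free for 13:30-14:30.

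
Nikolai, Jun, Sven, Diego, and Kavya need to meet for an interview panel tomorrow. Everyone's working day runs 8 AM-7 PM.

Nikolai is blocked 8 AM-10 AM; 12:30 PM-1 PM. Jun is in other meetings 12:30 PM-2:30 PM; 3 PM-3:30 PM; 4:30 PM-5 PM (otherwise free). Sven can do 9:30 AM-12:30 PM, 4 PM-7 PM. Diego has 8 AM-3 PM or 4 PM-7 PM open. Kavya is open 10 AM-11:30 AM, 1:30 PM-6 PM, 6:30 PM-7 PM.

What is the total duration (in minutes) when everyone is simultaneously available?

210

Nikolai free: 10:00-12:30, 13:00-19:00 (invert busy blocks within the working day).
Jun free: 08:00-12:30, 14:30-15:00, 15:30-16:30, 17:00-19:00 (invert busy blocks within the working day).
Sven free: 09:30-12:30, 16:00-19:00.
Diego free: 08:00-15:00, 16:00-19:00.
Kavya free: 10:00-11:30, 13:30-18:00, 18:30-19:00.
Nikolai ∩ Jun: 10:00-12:30, 14:30-15:00, 15:30-16:30, 17:00-19:00.
Nikolai ∩ Jun ∩ Sven: 10:00-12:30, 16:00-16:30, 17:00-19:00.
Nikolai ∩ Jun ∩ Sven ∩ Diego: 10:00-12:30, 16:00-16:30, 17:00-19:00.
Nikolai ∩ Jun ∩ Sven ∩ Diego ∩ Kavya: 10:00-11:30, 16:00-16:30, 17:00-18:00, 18:30-19:00.
Summing the common windows: 90 + 30 + 60 + 30 = 210 minutes.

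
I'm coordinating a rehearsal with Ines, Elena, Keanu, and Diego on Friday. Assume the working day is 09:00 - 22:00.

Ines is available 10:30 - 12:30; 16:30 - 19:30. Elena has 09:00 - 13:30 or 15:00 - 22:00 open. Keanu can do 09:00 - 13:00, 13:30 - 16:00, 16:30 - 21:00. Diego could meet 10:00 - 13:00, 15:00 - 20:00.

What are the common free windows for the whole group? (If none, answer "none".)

10:30-12:30, 16:30-19:30

Ines ∩ Elena: 10:30-12:30, 16:30-19:30.
Ines ∩ Elena ∩ Keanu: 10:30-12:30, 16:30-19:30.
Ines ∩ Elena ∩ Keanu ∩ Diego: 10:30-12:30, 16:30-19:30.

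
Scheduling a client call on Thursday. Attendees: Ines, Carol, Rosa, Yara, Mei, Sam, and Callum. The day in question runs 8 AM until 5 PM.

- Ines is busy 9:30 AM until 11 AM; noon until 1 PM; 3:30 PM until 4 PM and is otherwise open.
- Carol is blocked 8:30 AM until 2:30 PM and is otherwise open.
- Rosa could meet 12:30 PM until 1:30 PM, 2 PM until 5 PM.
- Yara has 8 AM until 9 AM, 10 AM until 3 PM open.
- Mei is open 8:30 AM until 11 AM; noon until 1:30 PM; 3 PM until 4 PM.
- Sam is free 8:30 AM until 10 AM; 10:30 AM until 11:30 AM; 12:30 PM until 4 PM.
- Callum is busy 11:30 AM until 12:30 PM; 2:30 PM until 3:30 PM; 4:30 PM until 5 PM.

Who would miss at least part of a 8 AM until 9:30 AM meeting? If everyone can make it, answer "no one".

Ines free: 08:00-09:30, 11:00-12:00, 13:00-15:30, 16:00-17:00 (invert busy blocks within the working day).
Carol free: 08:00-08:30, 14:30-17:00 (invert busy blocks within the working day).
Rosa free: 12:30-13:30, 14:00-17:00.
Yara free: 08:00-09:00, 10:00-15:00.
Mei free: 08:30-11:00, 12:00-13:30, 15:00-16:00.
Sam free: 08:30-10:00, 10:30-11:30, 12:30-16:00.
Callum free: 08:00-11:30, 12:30-14:30, 15:30-16:30 (invert busy blocks within the working day).
Ines: free for 08:00-09:30. Carol: not fully free for 08:00-09:30. Rosa: not fully free for 08:00-09:30. Yara: not fully free for 08:00-09:30. Mei: not fully free for 08:00-09:30. Sam: not fully free for 08:00-09:30. Callum: free for 08:00-09:30.

Carol, Mei, Rosa, Sam, Yara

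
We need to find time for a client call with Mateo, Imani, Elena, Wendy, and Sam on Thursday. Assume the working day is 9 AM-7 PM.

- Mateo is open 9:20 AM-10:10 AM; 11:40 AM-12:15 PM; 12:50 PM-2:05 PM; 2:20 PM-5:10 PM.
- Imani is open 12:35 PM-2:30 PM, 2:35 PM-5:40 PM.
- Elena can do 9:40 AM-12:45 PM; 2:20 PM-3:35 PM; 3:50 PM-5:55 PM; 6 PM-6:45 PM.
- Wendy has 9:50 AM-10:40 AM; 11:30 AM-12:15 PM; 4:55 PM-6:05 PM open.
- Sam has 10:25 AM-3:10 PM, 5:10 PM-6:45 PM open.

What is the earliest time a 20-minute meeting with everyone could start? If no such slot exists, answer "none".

Mateo ∩ Imani: 12:50-14:05, 14:20-14:30, 14:35-17:10.
Mateo ∩ Imani ∩ Elena: 14:20-14:30, 14:35-15:35, 15:50-17:10.
Mateo ∩ Imani ∩ Elena ∩ Wendy: 16:55-17:10.
Mateo ∩ Imani ∩ Elena ∩ Wendy ∩ Sam: ∅.
There is no time when everyone is free.
No common window is at least 20 minutes long.

none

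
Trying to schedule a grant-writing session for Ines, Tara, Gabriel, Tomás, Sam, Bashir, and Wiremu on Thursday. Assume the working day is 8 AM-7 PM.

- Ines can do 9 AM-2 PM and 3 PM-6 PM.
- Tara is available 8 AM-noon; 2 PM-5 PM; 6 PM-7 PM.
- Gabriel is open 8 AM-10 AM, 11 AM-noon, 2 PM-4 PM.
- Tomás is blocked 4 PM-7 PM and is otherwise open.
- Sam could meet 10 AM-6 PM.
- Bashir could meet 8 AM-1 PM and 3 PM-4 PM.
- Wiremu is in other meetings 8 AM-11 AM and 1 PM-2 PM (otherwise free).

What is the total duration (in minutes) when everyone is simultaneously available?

120

Ines free: 09:00-14:00, 15:00-18:00.
Tara free: 08:00-12:00, 14:00-17:00, 18:00-19:00.
Gabriel free: 08:00-10:00, 11:00-12:00, 14:00-16:00.
Tomás free: 08:00-16:00 (invert busy blocks within the working day).
Sam free: 10:00-18:00.
Bashir free: 08:00-13:00, 15:00-16:00.
Wiremu free: 11:00-13:00, 14:00-19:00 (invert busy blocks within the working day).
Ines ∩ Tara: 09:00-12:00, 15:00-17:00.
Ines ∩ Tara ∩ Gabriel: 09:00-10:00, 11:00-12:00, 15:00-16:00.
Ines ∩ Tara ∩ Gabriel ∩ Tomás: 09:00-10:00, 11:00-12:00, 15:00-16:00.
Ines ∩ Tara ∩ Gabriel ∩ Tomás ∩ Sam: 11:00-12:00, 15:00-16:00.
Ines ∩ Tara ∩ Gabriel ∩ Tomás ∩ Sam ∩ Bashir: 11:00-12:00, 15:00-16:00.
Ines ∩ Tara ∩ Gabriel ∩ Tomás ∩ Sam ∩ Bashir ∩ Wiremu: 11:00-12:00, 15:00-16:00.
Summing the common windows: 60 + 60 = 120 minutes.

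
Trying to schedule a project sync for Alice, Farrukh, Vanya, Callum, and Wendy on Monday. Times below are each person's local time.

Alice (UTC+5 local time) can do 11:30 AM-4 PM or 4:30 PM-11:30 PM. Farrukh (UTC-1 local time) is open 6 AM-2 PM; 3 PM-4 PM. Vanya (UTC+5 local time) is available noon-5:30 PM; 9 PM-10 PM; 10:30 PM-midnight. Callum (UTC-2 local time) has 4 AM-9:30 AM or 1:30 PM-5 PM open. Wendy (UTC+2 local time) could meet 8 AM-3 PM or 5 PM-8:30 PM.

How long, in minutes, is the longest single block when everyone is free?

Alice in UTC: 06:30-11:00, 11:30-18:30 (subtract 5h to convert from UTC+5).
Farrukh in UTC: 07:00-15:00, 16:00-17:00 (add 1h to convert from UTC-1).
Vanya in UTC: 07:00-12:30, 16:00-17:00, 17:30-19:00 (subtract 5h to convert from UTC+5).
Callum in UTC: 06:00-11:30, 15:30-19:00 (add 2h to convert from UTC-2).
Wendy in UTC: 06:00-13:00, 15:00-18:30 (subtract 2h to convert from UTC+2).
Alice ∩ Farrukh: 07:00-11:00, 11:30-15:00, 16:00-17:00.
Alice ∩ Farrukh ∩ Vanya: 07:00-11:00, 11:30-12:30, 16:00-17:00.
Alice ∩ Farrukh ∩ Vanya ∩ Callum: 07:00-11:00, 16:00-17:00.
Alice ∩ Farrukh ∩ Vanya ∩ Callum ∩ Wendy: 07:00-11:00, 16:00-17:00.
Those are the intersection windows.
The longest is 07:00-11:00 at 240 minutes.

240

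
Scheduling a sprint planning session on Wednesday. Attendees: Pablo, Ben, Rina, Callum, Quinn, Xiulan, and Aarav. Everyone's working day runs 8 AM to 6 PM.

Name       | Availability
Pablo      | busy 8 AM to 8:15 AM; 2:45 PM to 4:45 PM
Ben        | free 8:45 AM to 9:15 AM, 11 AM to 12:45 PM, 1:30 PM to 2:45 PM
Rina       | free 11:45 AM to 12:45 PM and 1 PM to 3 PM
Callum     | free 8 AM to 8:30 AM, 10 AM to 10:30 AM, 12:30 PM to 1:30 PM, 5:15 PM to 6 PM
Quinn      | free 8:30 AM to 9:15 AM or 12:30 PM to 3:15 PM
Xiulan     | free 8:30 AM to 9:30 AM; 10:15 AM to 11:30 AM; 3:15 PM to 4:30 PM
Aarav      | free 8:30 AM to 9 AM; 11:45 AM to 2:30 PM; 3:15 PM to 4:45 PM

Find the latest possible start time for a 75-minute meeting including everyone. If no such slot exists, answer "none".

Pablo free: 08:15-14:45, 16:45-18:00 (invert busy blocks within the working day).
Ben free: 08:45-09:15, 11:00-12:45, 13:30-14:45.
Rina free: 11:45-12:45, 13:00-15:00.
Callum free: 08:00-08:30, 10:00-10:30, 12:30-13:30, 17:15-18:00.
Quinn free: 08:30-09:15, 12:30-15:15.
Xiulan free: 08:30-09:30, 10:15-11:30, 15:15-16:30.
Aarav free: 08:30-09:00, 11:45-14:30, 15:15-16:45.
Pablo ∩ Ben: 08:45-09:15, 11:00-12:45, 13:30-14:45.
Pablo ∩ Ben ∩ Rina: 11:45-12:45, 13:30-14:45.
Pablo ∩ Ben ∩ Rina ∩ Callum: 12:30-12:45.
Pablo ∩ Ben ∩ Rina ∩ Callum ∩ Quinn: 12:30-12:45.
Pablo ∩ Ben ∩ Rina ∩ Callum ∩ Quinn ∩ Xiulan: ∅.
Pablo ∩ Ben ∩ Rina ∩ Callum ∩ Quinn ∩ Xiulan ∩ Aarav: ∅.
There is no time when everyone is free.
No common window is at least 75 minutes long.

none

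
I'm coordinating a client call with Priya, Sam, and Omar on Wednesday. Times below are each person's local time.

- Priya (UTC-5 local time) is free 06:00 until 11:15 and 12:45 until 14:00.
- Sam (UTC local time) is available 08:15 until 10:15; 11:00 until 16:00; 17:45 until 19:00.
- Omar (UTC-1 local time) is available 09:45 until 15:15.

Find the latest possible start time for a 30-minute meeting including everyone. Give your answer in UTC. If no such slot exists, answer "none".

15:30

Priya in UTC: 11:00-16:15, 17:45-19:00 (add 5h to convert from UTC-5).
Sam in UTC: 08:15-10:15, 11:00-16:00, 17:45-19:00.
Omar in UTC: 10:45-16:15 (add 1h to convert from UTC-1).
Priya ∩ Sam: 11:00-16:00, 17:45-19:00.
Priya ∩ Sam ∩ Omar: 11:00-16:00.
The last common window of at least 30 minutes is 11:00-16:00; a 30-minute meeting can start as late as 15:30 and still end by 16:00.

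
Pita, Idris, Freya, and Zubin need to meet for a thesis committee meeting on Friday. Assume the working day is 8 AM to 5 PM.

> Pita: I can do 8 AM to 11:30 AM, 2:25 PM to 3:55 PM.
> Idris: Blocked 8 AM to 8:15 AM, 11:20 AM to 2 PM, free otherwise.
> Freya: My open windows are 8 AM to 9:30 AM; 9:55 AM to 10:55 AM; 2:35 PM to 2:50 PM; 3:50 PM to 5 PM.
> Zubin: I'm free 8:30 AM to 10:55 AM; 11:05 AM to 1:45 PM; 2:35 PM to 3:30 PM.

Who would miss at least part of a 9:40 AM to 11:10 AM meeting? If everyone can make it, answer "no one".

Pita free: 08:00-11:30, 14:25-15:55.
Idris free: 08:15-11:20, 14:00-17:00 (invert busy blocks within the working day).
Freya free: 08:00-09:30, 09:55-10:55, 14:35-14:50, 15:50-17:00.
Zubin free: 08:30-10:55, 11:05-13:45, 14:35-15:30.
Pita: free for 09:40-11:10. Idris: free for 09:40-11:10. Freya: not fully free for 09:40-11:10. Zubin: not fully free for 09:40-11:10.

Freya, Zubin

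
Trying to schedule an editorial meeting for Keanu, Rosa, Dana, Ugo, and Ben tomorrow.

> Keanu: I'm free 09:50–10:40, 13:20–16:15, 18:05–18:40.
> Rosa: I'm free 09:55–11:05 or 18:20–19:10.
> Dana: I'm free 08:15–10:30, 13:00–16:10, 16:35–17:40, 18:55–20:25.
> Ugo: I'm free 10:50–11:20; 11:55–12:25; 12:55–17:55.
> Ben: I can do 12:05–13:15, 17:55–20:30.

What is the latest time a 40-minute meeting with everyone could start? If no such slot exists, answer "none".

Keanu ∩ Rosa: 09:55-10:40, 18:20-18:40.
Keanu ∩ Rosa ∩ Dana: 09:55-10:30.
Keanu ∩ Rosa ∩ Dana ∩ Ugo: ∅.
Keanu ∩ Rosa ∩ Dana ∩ Ugo ∩ Ben: ∅.
There is no time when everyone is free.
No common window is at least 40 minutes long.

none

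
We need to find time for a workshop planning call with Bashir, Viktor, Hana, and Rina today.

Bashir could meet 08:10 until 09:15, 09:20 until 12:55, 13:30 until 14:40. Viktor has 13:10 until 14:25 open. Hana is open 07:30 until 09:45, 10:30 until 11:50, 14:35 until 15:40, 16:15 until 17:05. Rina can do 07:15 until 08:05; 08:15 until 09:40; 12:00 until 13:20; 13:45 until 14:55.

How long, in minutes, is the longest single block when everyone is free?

0

Bashir ∩ Viktor: 13:30-14:25.
Bashir ∩ Viktor ∩ Hana: ∅.
Bashir ∩ Viktor ∩ Hana ∩ Rina: ∅.
There is no time when everyone is free.
No common window exists, so the longest block is 0 minutes.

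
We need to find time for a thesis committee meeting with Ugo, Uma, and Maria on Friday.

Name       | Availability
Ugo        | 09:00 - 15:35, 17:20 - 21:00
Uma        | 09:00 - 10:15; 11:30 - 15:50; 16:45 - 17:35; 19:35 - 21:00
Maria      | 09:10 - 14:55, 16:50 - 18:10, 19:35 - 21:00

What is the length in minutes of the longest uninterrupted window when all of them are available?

205

Ugo ∩ Uma: 09:00-10:15, 11:30-15:35, 17:20-17:35, 19:35-21:00.
Ugo ∩ Uma ∩ Maria: 09:10-10:15, 11:30-14:55, 17:20-17:35, 19:35-21:00.
The longest is 11:30-14:55 at 205 minutes.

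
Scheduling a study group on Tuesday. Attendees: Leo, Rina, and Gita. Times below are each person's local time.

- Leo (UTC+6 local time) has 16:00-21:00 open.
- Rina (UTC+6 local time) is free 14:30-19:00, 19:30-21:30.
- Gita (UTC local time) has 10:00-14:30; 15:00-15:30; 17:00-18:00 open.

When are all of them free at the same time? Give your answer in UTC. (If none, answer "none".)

10:00-13:00, 13:30-14:30

Leo in UTC: 10:00-15:00 (subtract 6h to convert from UTC+6).
Rina in UTC: 08:30-13:00, 13:30-15:30 (subtract 6h to convert from UTC+6).
Gita in UTC: 10:00-14:30, 15:00-15:30, 17:00-18:00.
Leo ∩ Rina: 10:00-13:00, 13:30-15:00.
Leo ∩ Rina ∩ Gita: 10:00-13:00, 13:30-14:30.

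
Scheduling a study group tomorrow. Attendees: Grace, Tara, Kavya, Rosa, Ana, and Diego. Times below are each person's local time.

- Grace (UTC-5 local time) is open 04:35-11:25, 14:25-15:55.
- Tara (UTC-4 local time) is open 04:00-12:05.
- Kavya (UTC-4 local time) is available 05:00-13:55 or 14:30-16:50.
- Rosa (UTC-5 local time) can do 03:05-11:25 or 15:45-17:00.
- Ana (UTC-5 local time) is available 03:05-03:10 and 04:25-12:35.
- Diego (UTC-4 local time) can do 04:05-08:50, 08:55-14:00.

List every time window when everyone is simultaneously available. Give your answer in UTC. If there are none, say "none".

09:35-12:50, 12:55-16:05

Grace in UTC: 09:35-16:25, 19:25-20:55 (add 5h to convert from UTC-5).
Tara in UTC: 08:00-16:05 (add 4h to convert from UTC-4).
Kavya in UTC: 09:00-17:55, 18:30-20:50 (add 4h to convert from UTC-4).
Rosa in UTC: 08:05-16:25, 20:45-22:00 (add 5h to convert from UTC-5).
Ana in UTC: 08:05-08:10, 09:25-17:35 (add 5h to convert from UTC-5).
Diego in UTC: 08:05-12:50, 12:55-18:00 (add 4h to convert from UTC-4).
Grace ∩ Tara: 09:35-16:05.
Grace ∩ Tara ∩ Kavya: 09:35-16:05.
Grace ∩ Tara ∩ Kavya ∩ Rosa: 09:35-16:05.
Grace ∩ Tara ∩ Kavya ∩ Rosa ∩ Ana: 09:35-16:05.
Grace ∩ Tara ∩ Kavya ∩ Rosa ∩ Ana ∩ Diego: 09:35-12:50, 12:55-16:05.
Those are the intersection windows.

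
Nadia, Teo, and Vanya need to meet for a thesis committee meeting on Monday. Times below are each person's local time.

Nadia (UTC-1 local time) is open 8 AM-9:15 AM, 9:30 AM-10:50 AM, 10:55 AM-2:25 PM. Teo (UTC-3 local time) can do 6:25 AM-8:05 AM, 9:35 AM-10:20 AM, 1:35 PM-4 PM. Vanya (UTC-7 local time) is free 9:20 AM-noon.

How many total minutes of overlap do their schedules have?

0

Nadia in UTC: 09:00-10:15, 10:30-11:50, 11:55-15:25 (add 1h to convert from UTC-1).
Teo in UTC: 09:25-11:05, 12:35-13:20, 16:35-19:00 (add 3h to convert from UTC-3).
Vanya in UTC: 16:20-19:00 (add 7h to convert from UTC-7).
Nadia ∩ Teo: 09:25-10:15, 10:30-11:05, 12:35-13:20.
Nadia ∩ Teo ∩ Vanya: ∅.
There is no time when everyone is free.
There is no common window, so the total is 0 minutes.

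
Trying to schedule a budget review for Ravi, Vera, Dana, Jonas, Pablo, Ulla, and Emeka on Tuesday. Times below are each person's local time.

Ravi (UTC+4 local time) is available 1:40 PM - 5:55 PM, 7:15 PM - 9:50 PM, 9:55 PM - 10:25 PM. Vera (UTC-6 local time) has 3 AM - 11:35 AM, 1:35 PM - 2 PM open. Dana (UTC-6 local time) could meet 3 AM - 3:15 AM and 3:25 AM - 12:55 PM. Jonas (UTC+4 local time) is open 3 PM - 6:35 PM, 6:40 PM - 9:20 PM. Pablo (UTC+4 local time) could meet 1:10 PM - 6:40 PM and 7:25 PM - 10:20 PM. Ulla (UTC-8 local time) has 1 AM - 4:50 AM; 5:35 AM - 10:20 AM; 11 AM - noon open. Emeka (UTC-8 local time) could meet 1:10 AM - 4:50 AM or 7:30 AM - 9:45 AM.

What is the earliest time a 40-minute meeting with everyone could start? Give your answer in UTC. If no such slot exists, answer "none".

11:00

Ravi in UTC: 09:40-13:55, 15:15-17:50, 17:55-18:25 (subtract 4h to convert from UTC+4).
Vera in UTC: 09:00-17:35, 19:35-20:00 (add 6h to convert from UTC-6).
Dana in UTC: 09:00-09:15, 09:25-18:55 (add 6h to convert from UTC-6).
Jonas in UTC: 11:00-14:35, 14:40-17:20 (subtract 4h to convert from UTC+4).
Pablo in UTC: 09:10-14:40, 15:25-18:20 (subtract 4h to convert from UTC+4).
Ulla in UTC: 09:00-12:50, 13:35-18:20, 19:00-20:00 (add 8h to convert from UTC-8).
Emeka in UTC: 09:10-12:50, 15:30-17:45 (add 8h to convert from UTC-8).
Ravi ∩ Vera: 09:40-13:55, 15:15-17:35.
Ravi ∩ Vera ∩ Dana: 09:40-13:55, 15:15-17:35.
Ravi ∩ Vera ∩ Dana ∩ Jonas: 11:00-13:55, 15:15-17:20.
Ravi ∩ Vera ∩ Dana ∩ Jonas ∩ Pablo: 11:00-13:55, 15:25-17:20.
Ravi ∩ Vera ∩ Dana ∩ Jonas ∩ Pablo ∩ Ulla: 11:00-12:50, 13:35-13:55, 15:25-17:20.
Ravi ∩ Vera ∩ Dana ∩ Jonas ∩ Pablo ∩ Ulla ∩ Emeka: 11:00-12:50, 15:30-17:20.
The first common window of at least 40 minutes is 11:00-12:50, so the earliest start is 11:00.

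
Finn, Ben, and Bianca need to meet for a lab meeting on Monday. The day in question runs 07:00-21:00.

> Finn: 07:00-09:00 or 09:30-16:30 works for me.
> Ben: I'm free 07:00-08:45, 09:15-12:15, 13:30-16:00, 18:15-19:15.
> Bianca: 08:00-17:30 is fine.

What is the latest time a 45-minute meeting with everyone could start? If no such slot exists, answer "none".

Finn ∩ Ben: 07:00-08:45, 09:30-12:15, 13:30-16:00.
Finn ∩ Ben ∩ Bianca: 08:00-08:45, 09:30-12:15, 13:30-16:00.
So the common availability across everyone is 08:00-08:45, 09:30-12:15, 13:30-16:00.
The last common window of at least 45 minutes is 13:30-16:00; a 45-minute meeting can start as late as 15:15 and still end by 16:00.

15:15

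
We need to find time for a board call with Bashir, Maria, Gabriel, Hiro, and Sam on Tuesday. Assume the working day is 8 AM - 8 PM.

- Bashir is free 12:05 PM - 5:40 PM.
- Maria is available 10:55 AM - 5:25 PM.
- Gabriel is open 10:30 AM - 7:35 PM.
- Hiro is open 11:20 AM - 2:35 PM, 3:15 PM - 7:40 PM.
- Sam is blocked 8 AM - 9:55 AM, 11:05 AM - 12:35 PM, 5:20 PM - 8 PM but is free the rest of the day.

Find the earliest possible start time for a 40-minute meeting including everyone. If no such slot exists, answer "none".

Bashir free: 12:05-17:40.
Maria free: 10:55-17:25.
Gabriel free: 10:30-19:35.
Hiro free: 11:20-14:35, 15:15-19:40.
Sam free: 09:55-11:05, 12:35-17:20 (invert busy blocks within the working day).
Bashir ∩ Maria: 12:05-17:25.
Bashir ∩ Maria ∩ Gabriel: 12:05-17:25.
Bashir ∩ Maria ∩ Gabriel ∩ Hiro: 12:05-14:35, 15:15-17:25.
Bashir ∩ Maria ∩ Gabriel ∩ Hiro ∩ Sam: 12:35-14:35, 15:15-17:20.
So the common availability across everyone is 12:35-14:35, 15:15-17:20.
The first common window of at least 40 minutes is 12:35-14:35, so the earliest start is 12:35.

12:35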